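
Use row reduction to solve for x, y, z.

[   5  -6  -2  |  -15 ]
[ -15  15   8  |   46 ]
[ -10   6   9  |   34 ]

(-1, 1, 2)

Forward elimination on [A|b]:
R2 <- R2 - (-3)*R1:  [  0  -3   2   1 ]
R3 <- R3 - (-2)*R1:  [  0  -6   5   4 ]
R3 <- R3 - (2)*R2:  [ 0  0  1  2 ]
Row echelon form:
[ 5  -6  -2  |  -15 ]
[ 0  -3   2  |    1 ]
[ 0   0   1  |    2 ]
Back-substitution:
z = (2) / 1 = 2
y = (1 - (2)*(2)) / -3 = 1
x = (-15 - (-6)*(1) - (-2)*(2)) / 5 = -1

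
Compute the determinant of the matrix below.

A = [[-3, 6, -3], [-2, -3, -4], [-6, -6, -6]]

Forward elimination:
R2 <- R2 - (2/3)*R1:  [  0  -7  -2 ]
R3 <- R3 - (2)*R1:  [   0  -18    0 ]
R3 <- R3 - (18/7)*R2:  [    0     0  36/7 ]
Upper-triangular form:
[ -3   6    -3 ]
[  0  -7    -2 ]
[  0   0  36/7 ]
det(A) = (-1)^0 * (-3) * (-7) * (36/7) = 108  (0 row swaps -> sign +1)

det(A) = 108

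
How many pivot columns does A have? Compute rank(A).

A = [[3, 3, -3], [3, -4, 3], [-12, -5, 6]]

Row reduction:
R2 <- R2 - (1)*R1:  [  0  -7   6 ]
R3 <- R3 - (-4)*R1:  [  0   7  -6 ]
R3 <- R3 - (-1)*R2:  [ 0  0  0 ]
Row echelon form:
[ 3   3  -3 ]
[ 0  -7   6 ]
[ 0   0   0 ]
Nonzero rows / pivot columns: 2

rank(A) = 2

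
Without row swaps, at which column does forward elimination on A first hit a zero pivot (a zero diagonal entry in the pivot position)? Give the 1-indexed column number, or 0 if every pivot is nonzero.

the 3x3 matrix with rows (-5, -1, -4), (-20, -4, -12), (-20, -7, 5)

Naive forward elimination:
R2 <- R2 - (4)*R1:  [ 0  0  4 ]
R3 <- R3 - (4)*R1:  [  0  -3  21 ]
Matrix at this point:
[ -5  -1  -4 ]
[  0   0   4 ]
[  0  -3  21 ]
Pivot entry (2,2) is zero but row 3 has -3 in column 2 -> naive elimination stops; a row interchange (e.g. R2 <-> R3) would be required here.

first zero-pivot column = 2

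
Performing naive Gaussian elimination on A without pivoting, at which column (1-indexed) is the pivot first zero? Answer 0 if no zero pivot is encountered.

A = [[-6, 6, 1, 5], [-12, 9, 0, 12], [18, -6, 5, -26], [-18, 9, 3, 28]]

Naive forward elimination:
R2 <- R2 - (2)*R1:  [  0  -3  -2   2 ]
R3 <- R3 - (-3)*R1:  [   0   12    8  -11 ]
R4 <- R4 - (3)*R1:  [  0  -9   0  13 ]
R3 <- R3 - (-4)*R2:  [  0   0   0  -3 ]
R4 <- R4 - (3)*R2:  [ 0  0  6  7 ]
Matrix at this point:
[ -6   6   1   5 ]
[  0  -3  -2   2 ]
[  0   0   0  -3 ]
[  0   0   6   7 ]
Pivot entry (3,3) is zero but row 4 has 6 in column 3 -> naive elimination stops; a row interchange (e.g. R3 <-> R4) would be required here.

first zero-pivot column = 3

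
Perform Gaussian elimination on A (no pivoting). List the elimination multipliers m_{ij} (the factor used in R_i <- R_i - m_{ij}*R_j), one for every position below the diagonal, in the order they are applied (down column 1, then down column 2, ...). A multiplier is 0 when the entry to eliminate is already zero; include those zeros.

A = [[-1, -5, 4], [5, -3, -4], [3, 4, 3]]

multipliers: -5, -3, 11/28

Forward elimination:
R2 <- R2 - (-5)*R1:  [   0  -28   16 ]
R3 <- R3 - (-3)*R1:  [   0  -11   15 ]
R3 <- R3 - (11/28)*R2:  [    0     0  61/7 ]
Multipliers (in order of application): m_{21} = -5, m_{31} = -3, m_{32} = 11/28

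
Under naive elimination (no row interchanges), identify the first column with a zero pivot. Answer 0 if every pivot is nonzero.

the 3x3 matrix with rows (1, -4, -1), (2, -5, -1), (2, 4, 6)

first zero-pivot column = 0

Naive forward elimination:
R2 <- R2 - (2)*R1:  [ 0  3  1 ]
R3 <- R3 - (2)*R1:  [  0  12   8 ]
R3 <- R3 - (4)*R2:  [ 0  0  4 ]
All pivots nonzero; naive elimination completes without hitting a zero pivot.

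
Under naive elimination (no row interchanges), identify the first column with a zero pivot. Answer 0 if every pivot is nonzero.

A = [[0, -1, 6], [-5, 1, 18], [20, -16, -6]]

Naive forward elimination:
Pivot entry (1,1) is zero but row 2 has -5 in column 1 -> naive elimination stops; a row interchange (e.g. R1 <-> R2) would be required here.

first zero-pivot column = 1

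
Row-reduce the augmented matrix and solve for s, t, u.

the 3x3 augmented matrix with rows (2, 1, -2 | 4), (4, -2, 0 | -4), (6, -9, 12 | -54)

(-2, -2, -5)

Forward elimination on [A|b]:
R2 <- R2 - (2)*R1:  [   0   -4    4  -12 ]
R3 <- R3 - (3)*R1:  [   0  -12   18  -66 ]
R3 <- R3 - (3)*R2:  [   0    0    6  -30 ]
Row echelon form:
[ 2   1  -2  |    4 ]
[ 0  -4   4  |  -12 ]
[ 0   0   6  |  -30 ]
Back-substitution:
u = (-30) / 6 = -5
t = (-12 - (4)*(-5)) / -4 = -2
s = (4 - (1)*(-2) - (-2)*(-5)) / 2 = -2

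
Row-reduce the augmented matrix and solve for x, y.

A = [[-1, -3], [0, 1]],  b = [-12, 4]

(0, 4)

Forward elimination on [A|b]:
Row echelon form:
[ -1  -3  |  -12 ]
[  0   1  |    4 ]
Back-substitution:
y = (4) / 1 = 4
x = (-12 - (-3)*(4)) / -1 = 0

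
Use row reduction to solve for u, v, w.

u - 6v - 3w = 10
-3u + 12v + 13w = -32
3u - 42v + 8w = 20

Forward elimination on [A|b]:
R2 <- R2 - (-3)*R1:  [  0  -6   4  -2 ]
R3 <- R3 - (3)*R1:  [   0  -24   17  -10 ]
R3 <- R3 - (4)*R2:  [  0   0   1  -2 ]
Row echelon form:
[ 1  -6  -3  |  10 ]
[ 0  -6   4  |  -2 ]
[ 0   0   1  |  -2 ]
Back-substitution:
w = (-2) / 1 = -2
v = (-2 - (4)*(-2)) / -6 = -1
u = (10 - (-6)*(-1) - (-3)*(-2)) / 1 = -2

(-2, -1, -2)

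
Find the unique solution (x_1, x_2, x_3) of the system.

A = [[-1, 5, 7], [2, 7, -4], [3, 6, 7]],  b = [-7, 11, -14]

Forward elimination on [A|b]:
R2 <- R2 - (-2)*R1:  [  0  17  10  -3 ]
R3 <- R3 - (-3)*R1:  [   0   21   28  -35 ]
R3 <- R3 - (21/17)*R2:  [       0        0   266/17  -532/17 ]
Row echelon form:
[ -1   5       7  |       -7 ]
[  0  17      10  |       -3 ]
[  0   0  266/17  |  -532/17 ]
Back-substitution:
x_3 = (-532/17) / (266/17) = -2
x_2 = (-3 - (10)*(-2)) / 17 = 1
x_1 = (-7 - (5)*(1) - (7)*(-2)) / -1 = -2

(-2, 1, -2)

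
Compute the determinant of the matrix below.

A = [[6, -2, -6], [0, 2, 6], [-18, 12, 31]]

Forward elimination:
R3 <- R3 - (-3)*R1:  [  0   6  13 ]
R3 <- R3 - (3)*R2:  [  0   0  -5 ]
Upper-triangular form:
[ 6  -2  -6 ]
[ 0   2   6 ]
[ 0   0  -5 ]
det(A) = (-1)^0 * (6) * (2) * (-5) = -60  (0 row swaps -> sign +1)

det(A) = -60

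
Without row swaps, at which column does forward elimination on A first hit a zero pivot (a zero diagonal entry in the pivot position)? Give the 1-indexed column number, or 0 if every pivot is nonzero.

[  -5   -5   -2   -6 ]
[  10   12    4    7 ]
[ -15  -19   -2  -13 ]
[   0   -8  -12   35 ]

Naive forward elimination:
R2 <- R2 - (-2)*R1:  [  0   2   0  -5 ]
R3 <- R3 - (3)*R1:  [  0  -4   4   5 ]
R3 <- R3 - (-2)*R2:  [  0   0   4  -5 ]
R4 <- R4 - (-4)*R2:  [   0    0  -12   15 ]
R4 <- R4 - (-3)*R3:  [ 0  0  0  0 ]
Matrix at this point:
[ -5  -5  -2  -6 ]
[  0   2   0  -5 ]
[  0   0   4  -5 ]
[  0   0   0   0 ]
Pivot entry (4,4) in the last row is zero and there are no rows below to swap with -> zero pivot in column 4 (A is singular).

first zero-pivot column = 4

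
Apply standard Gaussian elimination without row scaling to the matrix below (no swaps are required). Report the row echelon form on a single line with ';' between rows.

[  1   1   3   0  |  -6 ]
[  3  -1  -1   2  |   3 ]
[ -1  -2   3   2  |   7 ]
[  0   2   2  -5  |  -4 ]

REF = [1 1 3 0 -6; 0 -4 -10 2 21; 0 0 17/2 3/2 -17/4; 0 0 0 -59/17 5]

Forward elimination:
R2 <- R2 - (3)*R1:  [   0   -4  -10    2   21 ]
R3 <- R3 - (-1)*R1:  [  0  -1   6   2   1 ]
R3 <- R3 - (1/4)*R2:  [     0      0   17/2    3/2  -17/4 ]
R4 <- R4 - (-1/2)*R2:  [    0     0    -3    -4  13/2 ]
R4 <- R4 - (-6/17)*R3:  [      0       0       0  -59/17       5 ]
Row echelon form:
[ 1   1     3       0  |     -6 ]
[ 0  -4   -10       2  |     21 ]
[ 0   0  17/2     3/2  |  -17/4 ]
[ 0   0     0  -59/17  |      5 ]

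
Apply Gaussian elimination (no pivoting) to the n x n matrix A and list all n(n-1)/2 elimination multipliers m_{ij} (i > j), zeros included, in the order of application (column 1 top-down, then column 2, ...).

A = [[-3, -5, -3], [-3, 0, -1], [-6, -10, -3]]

Forward elimination:
R2 <- R2 - (1)*R1:  [ 0  5  2 ]
R3 <- R3 - (2)*R1:  [ 0  0  3 ]
R3: entry in column 2 is already 0 -> m_{32} = 0 (no row operation needed)
Multipliers (in order of application): m_{21} = 1, m_{31} = 2, m_{32} = 0

multipliers: 1, 2, 0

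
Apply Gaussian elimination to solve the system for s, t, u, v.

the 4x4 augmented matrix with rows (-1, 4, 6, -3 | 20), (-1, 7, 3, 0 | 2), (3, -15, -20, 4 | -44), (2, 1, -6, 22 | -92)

(4, 0, 2, -4)

Forward elimination on [A|b]:
R2 <- R2 - (1)*R1:  [   0    3   -3    3  -18 ]
R3 <- R3 - (-3)*R1:  [  0  -3  -2  -5  16 ]
R4 <- R4 - (-2)*R1:  [   0    9    6   16  -52 ]
R3 <- R3 - (-1)*R2:  [  0   0  -5  -2  -2 ]
R4 <- R4 - (3)*R2:  [  0   0  15   7   2 ]
R4 <- R4 - (-3)*R3:  [  0   0   0   1  -4 ]
Row echelon form:
[ -1  4   6  -3  |   20 ]
[  0  3  -3   3  |  -18 ]
[  0  0  -5  -2  |   -2 ]
[  0  0   0   1  |   -4 ]
Back-substitution:
v = (-4) / 1 = -4
u = (-2 - (-2)*(-4)) / -5 = 2
t = (-18 - (-3)*(2) - (3)*(-4)) / 3 = 0
s = (20 - (4)*(0) - (6)*(2) - (-3)*(-4)) / -1 = 4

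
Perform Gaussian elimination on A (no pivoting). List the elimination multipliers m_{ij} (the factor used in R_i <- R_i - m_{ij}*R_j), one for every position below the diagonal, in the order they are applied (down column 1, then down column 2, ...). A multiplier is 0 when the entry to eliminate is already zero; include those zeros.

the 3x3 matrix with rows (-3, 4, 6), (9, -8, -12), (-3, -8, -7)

multipliers: -3, 1, -3

Forward elimination:
R2 <- R2 - (-3)*R1:  [ 0  4  6 ]
R3 <- R3 - (1)*R1:  [   0  -12  -13 ]
R3 <- R3 - (-3)*R2:  [ 0  0  5 ]
Multipliers (in order of application): m_{21} = -3, m_{31} = 1, m_{32} = -3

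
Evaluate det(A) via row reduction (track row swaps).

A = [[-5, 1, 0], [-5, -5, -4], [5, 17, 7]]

det(A) = -150

Forward elimination:
R2 <- R2 - (1)*R1:  [  0  -6  -4 ]
R3 <- R3 - (-1)*R1:  [  0  18   7 ]
R3 <- R3 - (-3)*R2:  [  0   0  -5 ]
Upper-triangular form:
[ -5   1   0 ]
[  0  -6  -4 ]
[  0   0  -5 ]
det(A) = (-1)^0 * (-5) * (-6) * (-5) = -150  (0 row swaps -> sign +1)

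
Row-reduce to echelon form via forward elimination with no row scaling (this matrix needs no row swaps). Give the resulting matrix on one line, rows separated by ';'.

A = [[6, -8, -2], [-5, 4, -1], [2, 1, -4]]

REF = [6 -8 -2; 0 -8/3 -8/3; 0 0 -7]

Forward elimination:
R2 <- R2 - (-5/6)*R1:  [    0  -8/3  -8/3 ]
R3 <- R3 - (1/3)*R1:  [     0   11/3  -10/3 ]
R3 <- R3 - (-11/8)*R2:  [  0   0  -7 ]
Row echelon form:
[ 6    -8    -2 ]
[ 0  -8/3  -8/3 ]
[ 0     0    -7 ]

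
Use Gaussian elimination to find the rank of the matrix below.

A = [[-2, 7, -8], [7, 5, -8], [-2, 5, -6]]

Row reduction:
R2 <- R2 - (-7/2)*R1:  [    0  59/2   -36 ]
R3 <- R3 - (1)*R1:  [  0  -2   2 ]
R3 <- R3 - (-4/59)*R2:  [      0       0  -26/59 ]
Row echelon form:
[ -2     7      -8 ]
[  0  59/2     -36 ]
[  0     0  -26/59 ]
Nonzero rows / pivot columns: 3

rank(A) = 3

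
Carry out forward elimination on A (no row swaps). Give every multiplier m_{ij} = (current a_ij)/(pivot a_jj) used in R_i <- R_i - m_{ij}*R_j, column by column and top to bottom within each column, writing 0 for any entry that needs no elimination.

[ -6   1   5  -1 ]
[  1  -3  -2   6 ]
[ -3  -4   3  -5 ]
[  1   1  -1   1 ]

Forward elimination:
R2 <- R2 - (-1/6)*R1:  [     0  -17/6   -7/6   35/6 ]
R3 <- R3 - (1/2)*R1:  [    0  -9/2   1/2  -9/2 ]
R4 <- R4 - (-1/6)*R1:  [    0   7/6  -1/6   5/6 ]
R3 <- R3 - (27/17)*R2:  [       0        0    40/17  -234/17 ]
R4 <- R4 - (-7/17)*R2:  [      0       0  -11/17   55/17 ]
R4 <- R4 - (-11/40)*R3:  [      0       0       0  -11/20 ]
Multipliers (in order of application): m_{21} = -1/6, m_{31} = 1/2, m_{41} = -1/6, m_{32} = 27/17, m_{42} = -7/17, m_{43} = -11/40

multipliers: -1/6, 1/2, -1/6, 27/17, -7/17, -11/40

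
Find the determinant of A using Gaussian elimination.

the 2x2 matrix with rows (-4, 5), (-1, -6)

det(A) = 29

Forward elimination:
R2 <- R2 - (1/4)*R1:  [     0  -29/4 ]
Upper-triangular form:
[ -4      5 ]
[  0  -29/4 ]
det(A) = (-1)^0 * (-4) * (-29/4) = 29  (0 row swaps -> sign +1)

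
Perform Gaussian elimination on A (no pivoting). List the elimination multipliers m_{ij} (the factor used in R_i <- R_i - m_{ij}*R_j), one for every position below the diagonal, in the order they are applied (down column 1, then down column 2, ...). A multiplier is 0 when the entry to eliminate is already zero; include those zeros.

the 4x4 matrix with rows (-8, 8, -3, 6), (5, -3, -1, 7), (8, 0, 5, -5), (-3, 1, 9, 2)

Forward elimination:
R2 <- R2 - (-5/8)*R1:  [     0      2  -23/8   43/4 ]
R3 <- R3 - (-1)*R1:  [ 0  8  2  1 ]
R4 <- R4 - (3/8)*R1:  [    0    -2  81/8  -1/4 ]
R3 <- R3 - (4)*R2:  [    0     0  27/2   -42 ]
R4 <- R4 - (-1)*R2:  [    0     0  29/4  21/2 ]
R4 <- R4 - (29/54)*R3:  [      0       0       0  595/18 ]
Multipliers (in order of application): m_{21} = -5/8, m_{31} = -1, m_{41} = 3/8, m_{32} = 4, m_{42} = -1, m_{43} = 29/54

multipliers: -5/8, -1, 3/8, 4, -1, 29/54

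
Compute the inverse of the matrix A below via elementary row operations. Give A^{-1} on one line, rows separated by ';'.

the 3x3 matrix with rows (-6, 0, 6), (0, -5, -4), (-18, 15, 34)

Gauss-Jordan on [A | I]:
R1 <- (1/-6)*R1:  [    1     0    -1  |  -1/6     0     0 ]
R3 <- R3 - (-18)*R1:  [  0  15  16  |  -3   0   1 ]
R2 <- (1/-5)*R2:  [    0     1   4/5  |     0  -1/5     0 ]
R3 <- R3 - (15)*R2:  [  0   0   4  |  -3   3   1 ]
R3 <- (1/4)*R3:  [    0     0     1  |  -3/4   3/4   1/4 ]
R1 <- R1 - (-1)*R3:  [      1       0       0  |  -11/12     3/4     1/4 ]
R2 <- R2 - (4/5)*R3:  [    0     1     0  |   3/5  -4/5  -1/5 ]
Right block of [I | A^{-1}] is the inverse:
[ -11/12   3/4   1/4 ]
[    3/5  -4/5  -1/5 ]
[   -3/4   3/4   1/4 ]

inverse = [-11/12 3/4 1/4; 3/5 -4/5 -1/5; -3/4 3/4 1/4]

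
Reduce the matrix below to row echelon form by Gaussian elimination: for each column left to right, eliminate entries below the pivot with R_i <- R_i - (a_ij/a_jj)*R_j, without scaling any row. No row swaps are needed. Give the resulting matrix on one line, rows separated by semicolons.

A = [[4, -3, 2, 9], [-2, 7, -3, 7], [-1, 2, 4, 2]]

Forward elimination:
R2 <- R2 - (-1/2)*R1:  [    0  11/2    -2  23/2 ]
R3 <- R3 - (-1/4)*R1:  [    0   5/4   9/2  17/4 ]
R3 <- R3 - (5/22)*R2:  [      0       0  109/22   18/11 ]
Row echelon form:
[ 4    -3       2      9 ]
[ 0  11/2      -2   23/2 ]
[ 0     0  109/22  18/11 ]

REF = [4 -3 2 9; 0 11/2 -2 23/2; 0 0 109/22 18/11]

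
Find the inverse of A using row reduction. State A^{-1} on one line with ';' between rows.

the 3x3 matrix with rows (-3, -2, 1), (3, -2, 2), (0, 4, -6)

Gauss-Jordan on [A | I]:
R1 <- (1/-3)*R1:  [    1   2/3  -1/3  |  -1/3     0     0 ]
R2 <- R2 - (3)*R1:  [  0  -4   3  |   1   1   0 ]
R2 <- (1/-4)*R2:  [    0     1  -3/4  |  -1/4  -1/4     0 ]
R1 <- R1 - (2/3)*R2:  [    1     0   1/6  |  -1/6   1/6     0 ]
R3 <- R3 - (4)*R2:  [  0   0  -3  |   1   1   1 ]
R3 <- (1/-3)*R3:  [    0     0     1  |  -1/3  -1/3  -1/3 ]
R1 <- R1 - (1/6)*R3:  [    1     0     0  |  -1/9   2/9  1/18 ]
R2 <- R2 - (-3/4)*R3:  [    0     1     0  |  -1/2  -1/2  -1/4 ]
Right block of [I | A^{-1}] is the inverse:
[ -1/9   2/9  1/18 ]
[ -1/2  -1/2  -1/4 ]
[ -1/3  -1/3  -1/3 ]

inverse = [-1/9 2/9 1/18; -1/2 -1/2 -1/4; -1/3 -1/3 -1/3]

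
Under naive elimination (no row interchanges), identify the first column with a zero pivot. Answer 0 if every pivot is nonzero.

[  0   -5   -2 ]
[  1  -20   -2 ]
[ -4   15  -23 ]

Naive forward elimination:
Pivot entry (1,1) is zero but row 2 has 1 in column 1 -> naive elimination stops; a row interchange (e.g. R1 <-> R2) would be required here.

first zero-pivot column = 1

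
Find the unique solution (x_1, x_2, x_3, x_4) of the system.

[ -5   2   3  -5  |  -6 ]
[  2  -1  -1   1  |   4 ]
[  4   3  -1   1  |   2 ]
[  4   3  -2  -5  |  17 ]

(1, -1, -3, -2)

Forward elimination on [A|b]:
R2 <- R2 - (-2/5)*R1:  [    0  -1/5   1/5    -1   8/5 ]
R3 <- R3 - (-4/5)*R1:  [     0   23/5    7/5     -3  -14/5 ]
R4 <- R4 - (-4/5)*R1:  [    0  23/5   2/5    -9  61/5 ]
R3 <- R3 - (-23)*R2:  [   0    0    6  -26   34 ]
R4 <- R4 - (-23)*R2:  [   0    0    5  -32   49 ]
R4 <- R4 - (5/6)*R3:  [     0      0      0  -31/3   62/3 ]
Row echelon form:
[ -5     2    3     -5  |    -6 ]
[  0  -1/5  1/5     -1  |   8/5 ]
[  0     0    6    -26  |    34 ]
[  0     0    0  -31/3  |  62/3 ]
Back-substitution:
x_4 = (62/3) / (-31/3) = -2
x_3 = (34 - (-26)*(-2)) / 6 = -3
x_2 = (8/5 - (1/5)*(-3) - (-1)*(-2)) / (-1/5) = -1
x_1 = (-6 - (2)*(-1) - (3)*(-3) - (-5)*(-2)) / -5 = 1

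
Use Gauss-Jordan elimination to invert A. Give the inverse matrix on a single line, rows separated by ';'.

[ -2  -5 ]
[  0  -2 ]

Gauss-Jordan on [A | I]:
R1 <- (1/-2)*R1:  [    1   5/2  |  -1/2     0 ]
R2 <- (1/-2)*R2:  [    0     1  |     0  -1/2 ]
R1 <- R1 - (5/2)*R2:  [    1     0  |  -1/2   5/4 ]
Right block of [I | A^{-1}] is the inverse:
[ -1/2   5/4 ]
[    0  -1/2 ]

inverse = [-1/2 5/4; 0 -1/2]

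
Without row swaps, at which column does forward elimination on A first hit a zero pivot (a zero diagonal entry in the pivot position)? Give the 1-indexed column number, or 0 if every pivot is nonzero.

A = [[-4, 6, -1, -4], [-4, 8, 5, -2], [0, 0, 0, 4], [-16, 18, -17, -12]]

Naive forward elimination:
R2 <- R2 - (1)*R1:  [ 0  2  6  2 ]
R4 <- R4 - (4)*R1:  [   0   -6  -13    4 ]
R4 <- R4 - (-3)*R2:  [  0   0   5  10 ]
Matrix at this point:
[ -4  6  -1  -4 ]
[  0  2   6   2 ]
[  0  0   0   4 ]
[  0  0   5  10 ]
Pivot entry (3,3) is zero but row 4 has 5 in column 3 -> naive elimination stops; a row interchange (e.g. R3 <-> R4) would be required here.

first zero-pivot column = 3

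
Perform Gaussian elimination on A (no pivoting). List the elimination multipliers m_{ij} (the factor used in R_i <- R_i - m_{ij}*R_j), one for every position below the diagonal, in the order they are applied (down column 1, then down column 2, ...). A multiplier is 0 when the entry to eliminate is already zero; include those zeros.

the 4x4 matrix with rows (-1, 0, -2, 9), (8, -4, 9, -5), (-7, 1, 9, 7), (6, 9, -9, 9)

multipliers: -8, 7, -6, -1/4, -9/4, -147/85

Forward elimination:
R2 <- R2 - (-8)*R1:  [  0  -4  -7  67 ]
R3 <- R3 - (7)*R1:  [   0    1   23  -56 ]
R4 <- R4 - (-6)*R1:  [   0    9  -21   63 ]
R3 <- R3 - (-1/4)*R2:  [      0       0    85/4  -157/4 ]
R4 <- R4 - (-9/4)*R2:  [      0       0  -147/4   855/4 ]
R4 <- R4 - (-147/85)*R3:  [        0         0         0  12399/85 ]
Multipliers (in order of application): m_{21} = -8, m_{31} = 7, m_{41} = -6, m_{32} = -1/4, m_{42} = -9/4, m_{43} = -147/85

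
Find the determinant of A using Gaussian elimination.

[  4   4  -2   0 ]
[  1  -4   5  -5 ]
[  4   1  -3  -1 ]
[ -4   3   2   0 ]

det(A) = -294

Forward elimination:
R2 <- R2 - (1/4)*R1:  [    0    -5  11/2    -5 ]
R3 <- R3 - (1)*R1:  [  0  -3  -1  -1 ]
R4 <- R4 - (-1)*R1:  [ 0  7  0  0 ]
R3 <- R3 - (3/5)*R2:  [      0       0  -43/10       2 ]
R4 <- R4 - (-7/5)*R2:  [     0      0  77/10     -7 ]
R4 <- R4 - (-77/43)*R3:  [       0        0        0  -147/43 ]
Upper-triangular form:
[ 4   4      -2        0 ]
[ 0  -5    11/2       -5 ]
[ 0   0  -43/10        2 ]
[ 0   0       0  -147/43 ]
det(A) = (-1)^0 * (4) * (-5) * (-43/10) * (-147/43) = -294  (0 row swaps -> sign +1)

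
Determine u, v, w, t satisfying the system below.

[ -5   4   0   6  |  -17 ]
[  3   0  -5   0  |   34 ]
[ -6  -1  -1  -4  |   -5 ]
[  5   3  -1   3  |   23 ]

(3, 4, -5, -3)

Forward elimination on [A|b]:
R2 <- R2 - (-3/5)*R1:  [     0   12/5     -5   18/5  119/5 ]
R3 <- R3 - (6/5)*R1:  [     0  -29/5     -1  -56/5   77/5 ]
R4 <- R4 - (-1)*R1:  [  0   7  -1   9   6 ]
R3 <- R3 - (-29/12)*R2:  [       0        0  -157/12     -5/2   875/12 ]
R4 <- R4 - (35/12)*R2:  [       0        0   163/12     -3/2  -761/12 ]
R4 <- R4 - (-163/157)*R3:  [        0         0         0  -643/157  1929/157 ]
Row echelon form:
[ -5     4        0         6  |       -17 ]
[  0  12/5       -5      18/5  |     119/5 ]
[  0     0  -157/12      -5/2  |    875/12 ]
[  0     0        0  -643/157  |  1929/157 ]
Back-substitution:
t = (1929/157) / (-643/157) = -3
w = (875/12 - (-5/2)*(-3)) / (-157/12) = -5
v = (119/5 - (-5)*(-5) - (18/5)*(-3)) / (12/5) = 4
u = (-17 - (4)*(4) - (6)*(-3)) / -5 = 3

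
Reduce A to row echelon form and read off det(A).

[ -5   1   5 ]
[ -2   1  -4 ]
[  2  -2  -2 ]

det(A) = 48

Forward elimination:
R2 <- R2 - (2/5)*R1:  [   0  3/5   -6 ]
R3 <- R3 - (-2/5)*R1:  [    0  -8/5     0 ]
R3 <- R3 - (-8/3)*R2:  [   0    0  -16 ]
Upper-triangular form:
[ -5    1    5 ]
[  0  3/5   -6 ]
[  0    0  -16 ]
det(A) = (-1)^0 * (-5) * (3/5) * (-16) = 48  (0 row swaps -> sign +1)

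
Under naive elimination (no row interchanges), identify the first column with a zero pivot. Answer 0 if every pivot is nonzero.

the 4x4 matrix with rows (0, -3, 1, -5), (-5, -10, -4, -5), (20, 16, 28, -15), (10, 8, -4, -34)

first zero-pivot column = 1

Naive forward elimination:
Pivot entry (1,1) is zero but row 2 has -5 in column 1 -> naive elimination stops; a row interchange (e.g. R1 <-> R2) would be required here.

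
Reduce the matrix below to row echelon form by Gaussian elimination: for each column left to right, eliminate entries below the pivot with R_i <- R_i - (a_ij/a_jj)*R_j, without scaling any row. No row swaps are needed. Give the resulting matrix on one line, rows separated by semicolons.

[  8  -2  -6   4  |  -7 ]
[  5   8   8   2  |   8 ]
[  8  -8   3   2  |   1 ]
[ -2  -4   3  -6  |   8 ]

Forward elimination:
R2 <- R2 - (5/8)*R1:  [    0  37/4  47/4  -1/2  99/8 ]
R3 <- R3 - (1)*R1:  [  0  -6   9  -2   8 ]
R4 <- R4 - (-1/4)*R1:  [    0  -9/2   3/2    -5  25/4 ]
R3 <- R3 - (-24/37)*R2:  [      0       0  615/37  -86/37  593/37 ]
R4 <- R4 - (-18/37)*R2:  [       0        0   267/37  -194/37   454/37 ]
R4 <- R4 - (89/205)*R3:  [        0         0         0  -868/205  1089/205 ]
Row echelon form:
[ 8    -2      -6         4  |        -7 ]
[ 0  37/4    47/4      -1/2  |      99/8 ]
[ 0     0  615/37    -86/37  |    593/37 ]
[ 0     0       0  -868/205  |  1089/205 ]

REF = [8 -2 -6 4 -7; 0 37/4 47/4 -1/2 99/8; 0 0 615/37 -86/37 593/37; 0 0 0 -868/205 1089/205]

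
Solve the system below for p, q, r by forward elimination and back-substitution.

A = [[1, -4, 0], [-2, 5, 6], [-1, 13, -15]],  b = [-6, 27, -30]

(-2, 1, 3)

Forward elimination on [A|b]:
R2 <- R2 - (-2)*R1:  [  0  -3   6  15 ]
R3 <- R3 - (-1)*R1:  [   0    9  -15  -36 ]
R3 <- R3 - (-3)*R2:  [ 0  0  3  9 ]
Row echelon form:
[ 1  -4  0  |  -6 ]
[ 0  -3  6  |  15 ]
[ 0   0  3  |   9 ]
Back-substitution:
r = (9) / 3 = 3
q = (15 - (6)*(3)) / -3 = 1
p = (-6 - (-4)*(1)) / 1 = -2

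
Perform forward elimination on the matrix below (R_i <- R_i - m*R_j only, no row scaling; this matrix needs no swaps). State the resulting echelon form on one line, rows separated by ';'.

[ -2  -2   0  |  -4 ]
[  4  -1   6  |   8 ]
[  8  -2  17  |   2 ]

Forward elimination:
R2 <- R2 - (-2)*R1:  [  0  -5   6   0 ]
R3 <- R3 - (-4)*R1:  [   0  -10   17  -14 ]
R3 <- R3 - (2)*R2:  [   0    0    5  -14 ]
Row echelon form:
[ -2  -2  0  |   -4 ]
[  0  -5  6  |    0 ]
[  0   0  5  |  -14 ]

REF = [-2 -2 0 -4; 0 -5 6 0; 0 0 5 -14]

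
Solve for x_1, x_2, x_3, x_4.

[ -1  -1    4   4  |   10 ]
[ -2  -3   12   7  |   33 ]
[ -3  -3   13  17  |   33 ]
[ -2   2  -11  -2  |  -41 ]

Forward elimination on [A|b]:
R2 <- R2 - (2)*R1:  [  0  -1   4  -1  13 ]
R3 <- R3 - (3)*R1:  [ 0  0  1  5  3 ]
R4 <- R4 - (2)*R1:  [   0    4  -19  -10  -61 ]
R4 <- R4 - (-4)*R2:  [   0    0   -3  -14   -9 ]
R4 <- R4 - (-3)*R3:  [ 0  0  0  1  0 ]
Row echelon form:
[ -1  -1  4   4  |  10 ]
[  0  -1  4  -1  |  13 ]
[  0   0  1   5  |   3 ]
[  0   0  0   1  |   0 ]
Back-substitution:
x_4 = (0) / 1 = 0
x_3 = (3 - (5)*(0)) / 1 = 3
x_2 = (13 - (4)*(3) - (-1)*(0)) / -1 = -1
x_1 = (10 - (-1)*(-1) - (4)*(3) - (4)*(0)) / -1 = 3

(3, -1, 3, 0)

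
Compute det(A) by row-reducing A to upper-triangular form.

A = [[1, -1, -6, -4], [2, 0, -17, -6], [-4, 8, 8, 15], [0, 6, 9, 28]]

Forward elimination:
R2 <- R2 - (2)*R1:  [  0   2  -5   2 ]
R3 <- R3 - (-4)*R1:  [   0    4  -16   -1 ]
R3 <- R3 - (2)*R2:  [  0   0  -6  -5 ]
R4 <- R4 - (3)*R2:  [  0   0  24  22 ]
R4 <- R4 - (-4)*R3:  [ 0  0  0  2 ]
Upper-triangular form:
[ 1  -1  -6  -4 ]
[ 0   2  -5   2 ]
[ 0   0  -6  -5 ]
[ 0   0   0   2 ]
det(A) = (-1)^0 * (1) * (2) * (-6) * (2) = -24  (0 row swaps -> sign +1)

det(A) = -24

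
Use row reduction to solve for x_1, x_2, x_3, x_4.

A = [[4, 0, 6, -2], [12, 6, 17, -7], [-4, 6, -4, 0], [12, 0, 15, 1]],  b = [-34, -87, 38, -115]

Forward elimination on [A|b]:
R2 <- R2 - (3)*R1:  [  0   6  -1  -1  15 ]
R3 <- R3 - (-1)*R1:  [  0   6   2  -2   4 ]
R4 <- R4 - (3)*R1:  [   0    0   -3    7  -13 ]
R3 <- R3 - (1)*R2:  [   0    0    3   -1  -11 ]
R4 <- R4 - (-1)*R3:  [   0    0    0    6  -24 ]
Row echelon form:
[ 4  0   6  -2  |  -34 ]
[ 0  6  -1  -1  |   15 ]
[ 0  0   3  -1  |  -11 ]
[ 0  0   0   6  |  -24 ]
Back-substitution:
x_4 = (-24) / 6 = -4
x_3 = (-11 - (-1)*(-4)) / 3 = -5
x_2 = (15 - (-1)*(-5) - (-1)*(-4)) / 6 = 1
x_1 = (-34 - (6)*(-5) - (-2)*(-4)) / 4 = -3

(-3, 1, -5, -4)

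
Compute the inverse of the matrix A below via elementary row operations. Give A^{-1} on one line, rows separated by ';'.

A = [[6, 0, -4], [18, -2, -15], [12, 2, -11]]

Gauss-Jordan on [A | I]:
R1 <- (1/6)*R1:  [    1     0  -2/3  |   1/6     0     0 ]
R2 <- R2 - (18)*R1:  [  0  -2  -3  |  -3   1   0 ]
R3 <- R3 - (12)*R1:  [  0   2  -3  |  -2   0   1 ]
R2 <- (1/-2)*R2:  [    0     1   3/2  |   3/2  -1/2     0 ]
R3 <- R3 - (2)*R2:  [  0   0  -6  |  -5   1   1 ]
R3 <- (1/-6)*R3:  [    0     0     1  |   5/6  -1/6  -1/6 ]
R1 <- R1 - (-2/3)*R3:  [     1      0      0  |  13/18   -1/9   -1/9 ]
R2 <- R2 - (3/2)*R3:  [    0     1     0  |   1/4  -1/4   1/4 ]
Right block of [I | A^{-1}] is the inverse:
[ 13/18  -1/9  -1/9 ]
[   1/4  -1/4   1/4 ]
[   5/6  -1/6  -1/6 ]

inverse = [13/18 -1/9 -1/9; 1/4 -1/4 1/4; 5/6 -1/6 -1/6]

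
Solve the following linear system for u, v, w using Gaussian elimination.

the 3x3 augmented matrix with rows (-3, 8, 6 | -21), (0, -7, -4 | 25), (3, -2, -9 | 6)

(-3, -3, -1)

Forward elimination on [A|b]:
R3 <- R3 - (-1)*R1:  [   0    6   -3  -15 ]
R3 <- R3 - (-6/7)*R2:  [     0      0  -45/7   45/7 ]
Row echelon form:
[ -3   8      6  |   -21 ]
[  0  -7     -4  |    25 ]
[  0   0  -45/7  |  45/7 ]
Back-substitution:
w = (45/7) / (-45/7) = -1
v = (25 - (-4)*(-1)) / -7 = -3
u = (-21 - (8)*(-3) - (6)*(-1)) / -3 = -3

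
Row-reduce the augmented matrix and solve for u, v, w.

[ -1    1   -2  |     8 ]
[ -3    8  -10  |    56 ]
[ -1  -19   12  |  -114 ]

Forward elimination on [A|b]:
R2 <- R2 - (3)*R1:  [  0   5  -4  32 ]
R3 <- R3 - (1)*R1:  [    0   -20    14  -122 ]
R3 <- R3 - (-4)*R2:  [  0   0  -2   6 ]
Row echelon form:
[ -1  1  -2  |   8 ]
[  0  5  -4  |  32 ]
[  0  0  -2  |   6 ]
Back-substitution:
w = (6) / -2 = -3
v = (32 - (-4)*(-3)) / 5 = 4
u = (8 - (1)*(4) - (-2)*(-3)) / -1 = 2

(2, 4, -3)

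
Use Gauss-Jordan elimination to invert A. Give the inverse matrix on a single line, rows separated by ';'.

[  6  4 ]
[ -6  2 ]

Gauss-Jordan on [A | I]:
R1 <- (1/6)*R1:  [   1  2/3  |  1/6    0 ]
R2 <- R2 - (-6)*R1:  [ 0  6  |  1  1 ]
R2 <- (1/6)*R2:  [   0    1  |  1/6  1/6 ]
R1 <- R1 - (2/3)*R2:  [    1     0  |  1/18  -1/9 ]
Right block of [I | A^{-1}] is the inverse:
[ 1/18  -1/9 ]
[  1/6   1/6 ]

inverse = [1/18 -1/9; 1/6 1/6]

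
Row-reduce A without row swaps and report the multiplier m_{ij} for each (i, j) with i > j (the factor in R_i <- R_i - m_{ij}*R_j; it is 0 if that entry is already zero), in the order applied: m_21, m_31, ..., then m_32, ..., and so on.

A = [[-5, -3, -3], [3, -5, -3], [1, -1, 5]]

Forward elimination:
R2 <- R2 - (-3/5)*R1:  [     0  -34/5  -24/5 ]
R3 <- R3 - (-1/5)*R1:  [    0  -8/5  22/5 ]
R3 <- R3 - (4/17)*R2:  [     0      0  94/17 ]
Multipliers (in order of application): m_{21} = -3/5, m_{31} = -1/5, m_{32} = 4/17

multipliers: -3/5, -1/5, 4/17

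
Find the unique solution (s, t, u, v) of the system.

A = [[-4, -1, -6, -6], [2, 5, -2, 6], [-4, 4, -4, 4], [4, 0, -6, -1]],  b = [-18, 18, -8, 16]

(4, 2, 0, 0)

Forward elimination on [A|b]:
R2 <- R2 - (-1/2)*R1:  [   0  9/2   -5    3    9 ]
R3 <- R3 - (1)*R1:  [  0   5   2  10  10 ]
R4 <- R4 - (-1)*R1:  [   0   -1  -12   -7   -2 ]
R3 <- R3 - (10/9)*R2:  [    0     0  68/9  20/3     0 ]
R4 <- R4 - (-2/9)*R2:  [      0       0  -118/9   -19/3       0 ]
R4 <- R4 - (-59/34)*R3:  [     0      0      0  89/17      0 ]
Row echelon form:
[ -4   -1    -6     -6  |  -18 ]
[  0  9/2    -5      3  |    9 ]
[  0    0  68/9   20/3  |    0 ]
[  0    0     0  89/17  |    0 ]
Back-substitution:
v = (0) / (89/17) = 0
u = (0 - (20/3)*(0)) / (68/9) = 0
t = (9 - (-5)*(0) - (3)*(0)) / (9/2) = 2
s = (-18 - (-1)*(2) - (-6)*(0) - (-6)*(0)) / -4 = 4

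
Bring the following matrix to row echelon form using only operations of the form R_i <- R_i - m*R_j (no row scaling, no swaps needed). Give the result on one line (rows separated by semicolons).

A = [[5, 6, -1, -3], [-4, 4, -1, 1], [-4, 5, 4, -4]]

REF = [5 6 -1 -3; 0 44/5 -9/5 -7/5; 0 0 229/44 -213/44]

Forward elimination:
R2 <- R2 - (-4/5)*R1:  [    0  44/5  -9/5  -7/5 ]
R3 <- R3 - (-4/5)*R1:  [     0   49/5   16/5  -32/5 ]
R3 <- R3 - (49/44)*R2:  [       0        0   229/44  -213/44 ]
Row echelon form:
[ 5     6      -1       -3 ]
[ 0  44/5    -9/5     -7/5 ]
[ 0     0  229/44  -213/44 ]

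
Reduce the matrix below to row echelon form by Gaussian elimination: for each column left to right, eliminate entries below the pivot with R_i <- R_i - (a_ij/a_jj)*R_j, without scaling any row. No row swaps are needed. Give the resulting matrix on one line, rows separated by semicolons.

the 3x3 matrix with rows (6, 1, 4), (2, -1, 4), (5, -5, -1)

Forward elimination:
R2 <- R2 - (1/3)*R1:  [    0  -4/3   8/3 ]
R3 <- R3 - (5/6)*R1:  [     0  -35/6  -13/3 ]
R3 <- R3 - (35/8)*R2:  [   0    0  -16 ]
Row echelon form:
[ 6     1    4 ]
[ 0  -4/3  8/3 ]
[ 0     0  -16 ]

REF = [6 1 4; 0 -4/3 8/3; 0 0 -16]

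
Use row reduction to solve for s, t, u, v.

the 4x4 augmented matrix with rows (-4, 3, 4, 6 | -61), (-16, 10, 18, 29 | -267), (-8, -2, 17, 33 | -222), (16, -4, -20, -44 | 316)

(5, -1, -5, -3)

Forward elimination on [A|b]:
R2 <- R2 - (4)*R1:  [   0   -2    2    5  -23 ]
R3 <- R3 - (2)*R1:  [    0    -8     9    21  -100 ]
R4 <- R4 - (-4)*R1:  [   0    8   -4  -20   72 ]
R3 <- R3 - (4)*R2:  [  0   0   1   1  -8 ]
R4 <- R4 - (-4)*R2:  [   0    0    4    0  -20 ]
R4 <- R4 - (4)*R3:  [  0   0   0  -4  12 ]
Row echelon form:
[ -4   3  4   6  |  -61 ]
[  0  -2  2   5  |  -23 ]
[  0   0  1   1  |   -8 ]
[  0   0  0  -4  |   12 ]
Back-substitution:
v = (12) / -4 = -3
u = (-8 - (1)*(-3)) / 1 = -5
t = (-23 - (2)*(-5) - (5)*(-3)) / -2 = -1
s = (-61 - (3)*(-1) - (4)*(-5) - (6)*(-3)) / -4 = 5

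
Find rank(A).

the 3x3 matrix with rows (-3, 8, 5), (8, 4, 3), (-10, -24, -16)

rank(A) = 2

Row reduction:
R2 <- R2 - (-8/3)*R1:  [    0  76/3  49/3 ]
R3 <- R3 - (10/3)*R1:  [      0  -152/3   -98/3 ]
R3 <- R3 - (-2)*R2:  [ 0  0  0 ]
Row echelon form:
[ -3     8     5 ]
[  0  76/3  49/3 ]
[  0     0     0 ]
Nonzero rows / pivot columns: 2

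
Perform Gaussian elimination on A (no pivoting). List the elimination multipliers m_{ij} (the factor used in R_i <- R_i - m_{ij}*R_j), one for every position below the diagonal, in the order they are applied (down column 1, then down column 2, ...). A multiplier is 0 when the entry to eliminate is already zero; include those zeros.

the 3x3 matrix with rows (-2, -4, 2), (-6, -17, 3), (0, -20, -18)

Forward elimination:
R2 <- R2 - (3)*R1:  [  0  -5  -3 ]
R3: entry in column 1 is already 0 -> m_{31} = 0 (no row operation needed)
R3 <- R3 - (4)*R2:  [  0   0  -6 ]
Multipliers (in order of application): m_{21} = 3, m_{31} = 0, m_{32} = 4

multipliers: 3, 0, 4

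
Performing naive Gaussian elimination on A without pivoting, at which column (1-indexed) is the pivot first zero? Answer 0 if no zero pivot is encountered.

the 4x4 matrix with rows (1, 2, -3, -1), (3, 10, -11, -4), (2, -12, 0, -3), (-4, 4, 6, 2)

Naive forward elimination:
R2 <- R2 - (3)*R1:  [  0   4  -2  -1 ]
R3 <- R3 - (2)*R1:  [   0  -16    6   -1 ]
R4 <- R4 - (-4)*R1:  [  0  12  -6  -2 ]
R3 <- R3 - (-4)*R2:  [  0   0  -2  -5 ]
R4 <- R4 - (3)*R2:  [ 0  0  0  1 ]
All pivots nonzero; naive elimination completes without hitting a zero pivot.

first zero-pivot column = 0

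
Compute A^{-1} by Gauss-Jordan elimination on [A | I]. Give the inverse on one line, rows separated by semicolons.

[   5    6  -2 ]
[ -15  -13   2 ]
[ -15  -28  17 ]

Gauss-Jordan on [A | I]:
R1 <- (1/5)*R1:  [    1   6/5  -2/5  |   1/5     0     0 ]
R2 <- R2 - (-15)*R1:  [  0   5  -4  |   3   1   0 ]
R3 <- R3 - (-15)*R1:  [   0  -10   11  |    3    0    1 ]
R2 <- (1/5)*R2:  [    0     1  -4/5  |   3/5   1/5     0 ]
R1 <- R1 - (6/5)*R2:  [      1       0   14/25  |  -13/25   -6/25       0 ]
R3 <- R3 - (-10)*R2:  [ 0  0  3  |  9  2  1 ]
R3 <- (1/3)*R3:  [   0    0    1  |    3  2/3  1/3 ]
R1 <- R1 - (14/25)*R3:  [      1       0       0  |   -11/5  -46/75  -14/75 ]
R2 <- R2 - (-4/5)*R3:  [     0      1      0  |      3  11/15   4/15 ]
Right block of [I | A^{-1}] is the inverse:
[ -11/5  -46/75  -14/75 ]
[     3   11/15    4/15 ]
[     3     2/3     1/3 ]

inverse = [-11/5 -46/75 -14/75; 3 11/15 4/15; 3 2/3 1/3]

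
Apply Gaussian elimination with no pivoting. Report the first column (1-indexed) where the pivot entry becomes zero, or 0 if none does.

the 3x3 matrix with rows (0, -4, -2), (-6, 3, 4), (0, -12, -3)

Naive forward elimination:
Pivot entry (1,1) is zero but row 2 has -6 in column 1 -> naive elimination stops; a row interchange (e.g. R1 <-> R2) would be required here.

first zero-pivot column = 1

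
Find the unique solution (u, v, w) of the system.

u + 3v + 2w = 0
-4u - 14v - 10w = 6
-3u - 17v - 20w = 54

(4, 2, -5)

Forward elimination on [A|b]:
R2 <- R2 - (-4)*R1:  [  0  -2  -2   6 ]
R3 <- R3 - (-3)*R1:  [   0   -8  -14   54 ]
R3 <- R3 - (4)*R2:  [  0   0  -6  30 ]
Row echelon form:
[ 1   3   2  |   0 ]
[ 0  -2  -2  |   6 ]
[ 0   0  -6  |  30 ]
Back-substitution:
w = (30) / -6 = -5
v = (6 - (-2)*(-5)) / -2 = 2
u = (0 - (3)*(2) - (2)*(-5)) / 1 = 4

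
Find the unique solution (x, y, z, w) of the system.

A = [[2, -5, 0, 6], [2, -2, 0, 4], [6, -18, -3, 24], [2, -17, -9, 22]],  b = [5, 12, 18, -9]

(3, 5, 2, 4)

Forward elimination on [A|b]:
R2 <- R2 - (1)*R1:  [  0   3   0  -2   7 ]
R3 <- R3 - (3)*R1:  [  0  -3  -3   6   3 ]
R4 <- R4 - (1)*R1:  [   0  -12   -9   16  -14 ]
R3 <- R3 - (-1)*R2:  [  0   0  -3   4  10 ]
R4 <- R4 - (-4)*R2:  [  0   0  -9   8  14 ]
R4 <- R4 - (3)*R3:  [   0    0    0   -4  -16 ]
Row echelon form:
[ 2  -5   0   6  |    5 ]
[ 0   3   0  -2  |    7 ]
[ 0   0  -3   4  |   10 ]
[ 0   0   0  -4  |  -16 ]
Back-substitution:
w = (-16) / -4 = 4
z = (10 - (4)*(4)) / -3 = 2
y = (7 - (-2)*(4)) / 3 = 5
x = (5 - (-5)*(5) - (6)*(4)) / 2 = 3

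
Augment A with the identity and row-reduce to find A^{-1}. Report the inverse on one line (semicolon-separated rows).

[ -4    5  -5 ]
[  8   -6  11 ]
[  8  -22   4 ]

inverse = [109/24 15/8 25/48; 7/6 1/2 1/12; -8/3 -1 -1/3]

Gauss-Jordan on [A | I]:
R1 <- (1/-4)*R1:  [    1  -5/4   5/4  |  -1/4     0     0 ]
R2 <- R2 - (8)*R1:  [ 0  4  1  |  2  1  0 ]
R3 <- R3 - (8)*R1:  [   0  -12   -6  |    2    0    1 ]
R2 <- (1/4)*R2:  [   0    1  1/4  |  1/2  1/4    0 ]
R1 <- R1 - (-5/4)*R2:  [     1      0  25/16  |    3/8   5/16      0 ]
R3 <- R3 - (-12)*R2:  [  0   0  -3  |   8   3   1 ]
R3 <- (1/-3)*R3:  [    0     0     1  |  -8/3    -1  -1/3 ]
R1 <- R1 - (25/16)*R3:  [      1       0       0  |  109/24    15/8   25/48 ]
R2 <- R2 - (1/4)*R3:  [    0     1     0  |   7/6   1/2  1/12 ]
Right block of [I | A^{-1}] is the inverse:
[ 109/24  15/8  25/48 ]
[    7/6   1/2   1/12 ]
[   -8/3    -1   -1/3 ]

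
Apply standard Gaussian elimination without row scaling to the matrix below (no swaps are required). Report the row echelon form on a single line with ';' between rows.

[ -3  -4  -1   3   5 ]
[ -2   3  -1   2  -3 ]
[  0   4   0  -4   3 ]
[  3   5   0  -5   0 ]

Forward elimination:
R2 <- R2 - (2/3)*R1:  [     0   17/3   -1/3      0  -19/3 ]
R4 <- R4 - (-1)*R1:  [  0   1  -1  -2   5 ]
R3 <- R3 - (12/17)*R2:  [      0       0    4/17      -4  127/17 ]
R4 <- R4 - (3/17)*R2:  [      0       0  -16/17      -2  104/17 ]
R4 <- R4 - (-4)*R3:  [   0    0    0  -18   36 ]
Row echelon form:
[ -3    -4    -1    3       5 ]
[  0  17/3  -1/3    0   -19/3 ]
[  0     0  4/17   -4  127/17 ]
[  0     0     0  -18      36 ]

REF = [-3 -4 -1 3 5; 0 17/3 -1/3 0 -19/3; 0 0 4/17 -4 127/17; 0 0 0 -18 36]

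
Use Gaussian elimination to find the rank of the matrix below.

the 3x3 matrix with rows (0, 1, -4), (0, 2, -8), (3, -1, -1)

Row reduction:
R1 <-> R3   (pivot in column 1 was zero)
[ 3  -1  -1 ]
[ 0   2  -8 ]
[ 0   1  -4 ]
R3 <- R3 - (1/2)*R2:  [ 0  0  0 ]
Row echelon form:
[ 3  -1  -1 ]
[ 0   2  -8 ]
[ 0   0   0 ]
Nonzero rows / pivot columns: 2

rank(A) = 2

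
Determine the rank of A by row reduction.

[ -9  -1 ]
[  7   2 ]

Row reduction:
R2 <- R2 - (-7/9)*R1:  [    0  11/9 ]
Row echelon form:
[ -9    -1 ]
[  0  11/9 ]
Nonzero rows / pivot columns: 2

rank(A) = 2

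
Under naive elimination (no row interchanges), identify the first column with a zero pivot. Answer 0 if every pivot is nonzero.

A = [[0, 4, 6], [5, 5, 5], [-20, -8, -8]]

first zero-pivot column = 1

Naive forward elimination:
Pivot entry (1,1) is zero but row 2 has 5 in column 1 -> naive elimination stops; a row interchange (e.g. R1 <-> R2) would be required here.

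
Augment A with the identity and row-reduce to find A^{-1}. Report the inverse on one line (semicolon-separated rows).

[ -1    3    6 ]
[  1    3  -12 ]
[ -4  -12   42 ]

Gauss-Jordan on [A | I]:
R1 <- (1/-1)*R1:  [  1  -3  -6  |  -1   0   0 ]
R2 <- R2 - (1)*R1:  [  0   6  -6  |   1   1   0 ]
R3 <- R3 - (-4)*R1:  [   0  -24   18  |   -4    0    1 ]
R2 <- (1/6)*R2:  [   0    1   -1  |  1/6  1/6    0 ]
R1 <- R1 - (-3)*R2:  [    1     0    -9  |  -1/2   1/2     0 ]
R3 <- R3 - (-24)*R2:  [  0   0  -6  |   0   4   1 ]
R3 <- (1/-6)*R3:  [    0     0     1  |     0  -2/3  -1/6 ]
R1 <- R1 - (-9)*R3:  [     1      0      0  |   -1/2  -11/2   -3/2 ]
R2 <- R2 - (-1)*R3:  [    0     1     0  |   1/6  -1/2  -1/6 ]
Right block of [I | A^{-1}] is the inverse:
[ -1/2  -11/2  -3/2 ]
[  1/6   -1/2  -1/6 ]
[    0   -2/3  -1/6 ]

inverse = [-1/2 -11/2 -3/2; 1/6 -1/2 -1/6; 0 -2/3 -1/6]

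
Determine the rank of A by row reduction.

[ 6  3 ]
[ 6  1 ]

Row reduction:
R2 <- R2 - (1)*R1:  [  0  -2 ]
Row echelon form:
[ 6   3 ]
[ 0  -2 ]
Nonzero rows / pivot columns: 2

rank(A) = 2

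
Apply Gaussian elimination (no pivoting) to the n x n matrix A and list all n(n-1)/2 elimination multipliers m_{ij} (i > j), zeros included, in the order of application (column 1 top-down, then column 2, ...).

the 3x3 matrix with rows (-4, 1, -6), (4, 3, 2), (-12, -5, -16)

Forward elimination:
R2 <- R2 - (-1)*R1:  [  0   4  -4 ]
R3 <- R3 - (3)*R1:  [  0  -8   2 ]
R3 <- R3 - (-2)*R2:  [  0   0  -6 ]
Multipliers (in order of application): m_{21} = -1, m_{31} = 3, m_{32} = -2

multipliers: -1, 3, -2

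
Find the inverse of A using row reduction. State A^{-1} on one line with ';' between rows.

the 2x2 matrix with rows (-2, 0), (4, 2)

inverse = [-1/2 0; 1 1/2]

Gauss-Jordan on [A | I]:
R1 <- (1/-2)*R1:  [    1     0  |  -1/2     0 ]
R2 <- R2 - (4)*R1:  [ 0  2  |  2  1 ]
R2 <- (1/2)*R2:  [   0    1  |    1  1/2 ]
Right block of [I | A^{-1}] is the inverse:
[ -1/2    0 ]
[    1  1/2 ]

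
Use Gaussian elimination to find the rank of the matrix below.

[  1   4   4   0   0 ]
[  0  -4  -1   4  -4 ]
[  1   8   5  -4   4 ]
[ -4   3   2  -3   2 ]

Row reduction:
R3 <- R3 - (1)*R1:  [  0   4   1  -4   4 ]
R4 <- R4 - (-4)*R1:  [  0  19  18  -3   2 ]
R3 <- R3 - (-1)*R2:  [ 0  0  0  0  0 ]
R4 <- R4 - (-19/4)*R2:  [    0     0  53/4    16   -17 ]
R3 <-> R4   (pivot in column 3 was zero)
[ 1   4     4   0    0 ]
[ 0  -4    -1   4   -4 ]
[ 0   0  53/4  16  -17 ]
[ 0   0     0   0    0 ]
Row echelon form:
[ 1   4     4   0    0 ]
[ 0  -4    -1   4   -4 ]
[ 0   0  53/4  16  -17 ]
[ 0   0     0   0    0 ]
Nonzero rows / pivot columns: 3

rank(A) = 3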